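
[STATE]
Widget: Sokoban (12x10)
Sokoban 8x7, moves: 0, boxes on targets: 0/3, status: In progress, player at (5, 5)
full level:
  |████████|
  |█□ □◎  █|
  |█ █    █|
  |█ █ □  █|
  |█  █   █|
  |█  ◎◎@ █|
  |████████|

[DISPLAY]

████████    
█□ □◎  █    
█ █    █    
█ █ □  █    
█  █   █    
█  ◎◎@ █    
████████    
Moves: 0  0/
            
            


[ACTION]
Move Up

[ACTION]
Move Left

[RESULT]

████████    
█□ □◎  █    
█ █    █    
█ █ □  █    
█  █@  █    
█  ◎◎  █    
████████    
Moves: 2  0/
            
            


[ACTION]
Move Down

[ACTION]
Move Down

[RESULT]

████████    
█□ □◎  █    
█ █    █    
█ █ □  █    
█  █   █    
█  ◎+  █    
████████    
Moves: 3  0/
            
            


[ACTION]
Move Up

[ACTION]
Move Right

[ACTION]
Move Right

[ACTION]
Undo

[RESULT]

████████    
█□ □◎  █    
█ █    █    
█ █ □  █    
█  █ @ █    
█  ◎◎  █    
████████    
Moves: 5  0/
            
            


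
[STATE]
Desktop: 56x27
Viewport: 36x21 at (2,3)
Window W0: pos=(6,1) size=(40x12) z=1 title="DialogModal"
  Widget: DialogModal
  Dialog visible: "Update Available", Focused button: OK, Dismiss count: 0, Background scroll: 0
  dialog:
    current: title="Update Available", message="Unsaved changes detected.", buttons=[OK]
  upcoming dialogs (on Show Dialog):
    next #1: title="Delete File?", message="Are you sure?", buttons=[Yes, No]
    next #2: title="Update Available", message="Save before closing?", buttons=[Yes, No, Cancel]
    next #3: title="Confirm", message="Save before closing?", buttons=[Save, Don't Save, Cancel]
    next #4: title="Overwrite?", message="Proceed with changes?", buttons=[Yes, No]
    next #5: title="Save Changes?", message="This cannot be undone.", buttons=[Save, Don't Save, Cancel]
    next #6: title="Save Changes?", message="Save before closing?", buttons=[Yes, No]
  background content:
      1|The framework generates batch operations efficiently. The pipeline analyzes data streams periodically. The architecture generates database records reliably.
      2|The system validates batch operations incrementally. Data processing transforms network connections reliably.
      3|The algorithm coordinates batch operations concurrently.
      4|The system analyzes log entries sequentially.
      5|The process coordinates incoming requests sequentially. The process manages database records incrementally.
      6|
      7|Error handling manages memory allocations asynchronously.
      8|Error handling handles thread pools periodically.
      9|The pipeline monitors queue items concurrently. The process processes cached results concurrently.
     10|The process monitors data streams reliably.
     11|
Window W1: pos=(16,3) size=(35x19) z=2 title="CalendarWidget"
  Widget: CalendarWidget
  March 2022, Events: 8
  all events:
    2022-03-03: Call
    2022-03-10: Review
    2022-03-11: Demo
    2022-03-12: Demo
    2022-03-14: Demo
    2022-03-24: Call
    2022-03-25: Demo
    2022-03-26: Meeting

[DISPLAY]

    ┠─────────┏━━━━━━━━━━━━━━━━━━━━━
    ┃The frame┃ CalendarWidget      
    ┃The ┌────┠─────────────────────
    ┃The │    ┃            March 202
    ┃The │ Uns┃Mo Tu We Th Fr Sa Su 
    ┃The │    ┃    1  2  3*  4  5  6
    ┃    └────┃ 7  8  9 10* 11* 12* 
    ┃Error han┃14* 15 16 17 18 19 20
    ┃Error han┃21 22 23 24* 25* 26* 
    ┗━━━━━━━━━┃28 29 30 31          
              ┃                     
              ┃                     
              ┃                     
              ┃                     
              ┃                     
              ┃                     
              ┃                     
              ┃                     
              ┗━━━━━━━━━━━━━━━━━━━━━
                                    
                                    


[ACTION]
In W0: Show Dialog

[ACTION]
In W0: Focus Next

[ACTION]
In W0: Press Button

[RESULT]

    ┠─────────┏━━━━━━━━━━━━━━━━━━━━━
    ┃The frame┃ CalendarWidget      
    ┃The syste┠─────────────────────
    ┃The algor┃            March 202
    ┃The syste┃Mo Tu We Th Fr Sa Su 
    ┃The proce┃    1  2  3*  4  5  6
    ┃         ┃ 7  8  9 10* 11* 12* 
    ┃Error han┃14* 15 16 17 18 19 20
    ┃Error han┃21 22 23 24* 25* 26* 
    ┗━━━━━━━━━┃28 29 30 31          
              ┃                     
              ┃                     
              ┃                     
              ┃                     
              ┃                     
              ┃                     
              ┃                     
              ┃                     
              ┗━━━━━━━━━━━━━━━━━━━━━
                                    
                                    


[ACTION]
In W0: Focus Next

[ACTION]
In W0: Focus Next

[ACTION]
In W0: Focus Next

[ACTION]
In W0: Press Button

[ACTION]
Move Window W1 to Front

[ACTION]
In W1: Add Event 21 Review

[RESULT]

    ┠─────────┏━━━━━━━━━━━━━━━━━━━━━
    ┃The frame┃ CalendarWidget      
    ┃The syste┠─────────────────────
    ┃The algor┃            March 202
    ┃The syste┃Mo Tu We Th Fr Sa Su 
    ┃The proce┃    1  2  3*  4  5  6
    ┃         ┃ 7  8  9 10* 11* 12* 
    ┃Error han┃14* 15 16 17 18 19 20
    ┃Error han┃21* 22 23 24* 25* 26*
    ┗━━━━━━━━━┃28 29 30 31          
              ┃                     
              ┃                     
              ┃                     
              ┃                     
              ┃                     
              ┃                     
              ┃                     
              ┃                     
              ┗━━━━━━━━━━━━━━━━━━━━━
                                    
                                    


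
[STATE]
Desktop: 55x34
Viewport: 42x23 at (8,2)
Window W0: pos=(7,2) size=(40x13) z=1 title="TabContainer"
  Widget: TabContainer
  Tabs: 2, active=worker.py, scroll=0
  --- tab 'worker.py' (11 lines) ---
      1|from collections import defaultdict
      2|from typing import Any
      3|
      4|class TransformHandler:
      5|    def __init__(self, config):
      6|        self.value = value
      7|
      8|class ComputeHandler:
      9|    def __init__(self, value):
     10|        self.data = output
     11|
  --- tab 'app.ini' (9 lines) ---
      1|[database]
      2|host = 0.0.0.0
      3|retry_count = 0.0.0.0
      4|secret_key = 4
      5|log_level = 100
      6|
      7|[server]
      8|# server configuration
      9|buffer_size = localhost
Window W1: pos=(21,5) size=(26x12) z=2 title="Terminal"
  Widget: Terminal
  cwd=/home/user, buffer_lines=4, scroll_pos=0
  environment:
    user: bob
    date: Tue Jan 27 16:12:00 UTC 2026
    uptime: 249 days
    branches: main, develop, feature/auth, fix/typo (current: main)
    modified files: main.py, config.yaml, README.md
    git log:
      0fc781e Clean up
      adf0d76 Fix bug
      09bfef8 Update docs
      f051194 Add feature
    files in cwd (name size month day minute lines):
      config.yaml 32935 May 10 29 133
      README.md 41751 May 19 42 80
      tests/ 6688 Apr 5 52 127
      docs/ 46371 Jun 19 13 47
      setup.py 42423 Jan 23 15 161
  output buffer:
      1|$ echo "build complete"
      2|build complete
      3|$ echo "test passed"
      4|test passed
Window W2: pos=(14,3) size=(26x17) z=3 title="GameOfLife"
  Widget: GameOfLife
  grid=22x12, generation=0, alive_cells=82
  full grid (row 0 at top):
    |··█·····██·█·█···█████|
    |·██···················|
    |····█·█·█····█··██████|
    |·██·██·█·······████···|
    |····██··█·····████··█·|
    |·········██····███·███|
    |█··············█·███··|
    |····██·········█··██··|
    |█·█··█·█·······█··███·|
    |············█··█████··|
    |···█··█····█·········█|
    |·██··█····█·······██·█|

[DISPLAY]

━━━━━━━━━━━━━━━━━━━━━━━━━━━━━━━━━━━━━━┓   
 TabCo┏━━━━━━━━━━━━━━━━━━━━━━━━┓      ┃   
──────┃ GameOfLife             ┃──────┨   
[worke┠────────────────────────┨━━━━━━┓   
──────┃Gen: 0                  ┃      ┃   
from c┃··█·····██·█·█···█████  ┃──────┨   
from t┃·██···················  ┃lete" ┃   
      ┃····█·█·█····█··██████  ┃      ┃   
class ┃·██·██·█·······████···  ┃d"    ┃   
    de┃····██··█·····████··█·  ┃      ┃   
      ┃·········██····███·███  ┃      ┃   
      ┃█··············█·███··  ┃      ┃   
━━━━━━┃····██·········█··██··  ┃      ┃   
      ┃█·█··█·█·······█··███·  ┃      ┃   
      ┃············█··█████··  ┃━━━━━━┛   
      ┃···█··█····█·········█  ┃          
      ┃·██··█····█·······██·█  ┃          
      ┗━━━━━━━━━━━━━━━━━━━━━━━━┛          
                                          
                                          
                                          
                                          
                                          


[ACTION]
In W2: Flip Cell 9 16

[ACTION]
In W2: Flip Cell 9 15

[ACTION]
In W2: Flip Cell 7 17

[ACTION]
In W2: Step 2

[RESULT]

━━━━━━━━━━━━━━━━━━━━━━━━━━━━━━━━━━━━━━┓   
 TabCo┏━━━━━━━━━━━━━━━━━━━━━━━━┓      ┃   
──────┃ GameOfLife             ┃──────┨   
[worke┠────────────────────────┨━━━━━━┓   
──────┃Gen: 2                  ┃      ┃   
from c┃·█·█····█··········█··  ┃──────┨   
from t┃·█·█··███·········█···  ┃lete" ┃   
      ┃··██··█··█··········█·  ┃      ┃   
class ┃···█·····█·········█·█  ┃d"    ┃   
    de┃····███··█··········██  ┃      ┃   
      ┃····██··██····██····██  ┃      ┃   
      ┃·····█········██······  ┃      ┃   
━━━━━━┃····█·█·······██······  ┃      ┃   
      ┃····█··█··············  ┃      ┃   
      ┃······█···············  ┃━━━━━━┛   
      ┃······················  ┃          
      ┃······················  ┃          
      ┗━━━━━━━━━━━━━━━━━━━━━━━━┛          
                                          
                                          
                                          
                                          
                                          


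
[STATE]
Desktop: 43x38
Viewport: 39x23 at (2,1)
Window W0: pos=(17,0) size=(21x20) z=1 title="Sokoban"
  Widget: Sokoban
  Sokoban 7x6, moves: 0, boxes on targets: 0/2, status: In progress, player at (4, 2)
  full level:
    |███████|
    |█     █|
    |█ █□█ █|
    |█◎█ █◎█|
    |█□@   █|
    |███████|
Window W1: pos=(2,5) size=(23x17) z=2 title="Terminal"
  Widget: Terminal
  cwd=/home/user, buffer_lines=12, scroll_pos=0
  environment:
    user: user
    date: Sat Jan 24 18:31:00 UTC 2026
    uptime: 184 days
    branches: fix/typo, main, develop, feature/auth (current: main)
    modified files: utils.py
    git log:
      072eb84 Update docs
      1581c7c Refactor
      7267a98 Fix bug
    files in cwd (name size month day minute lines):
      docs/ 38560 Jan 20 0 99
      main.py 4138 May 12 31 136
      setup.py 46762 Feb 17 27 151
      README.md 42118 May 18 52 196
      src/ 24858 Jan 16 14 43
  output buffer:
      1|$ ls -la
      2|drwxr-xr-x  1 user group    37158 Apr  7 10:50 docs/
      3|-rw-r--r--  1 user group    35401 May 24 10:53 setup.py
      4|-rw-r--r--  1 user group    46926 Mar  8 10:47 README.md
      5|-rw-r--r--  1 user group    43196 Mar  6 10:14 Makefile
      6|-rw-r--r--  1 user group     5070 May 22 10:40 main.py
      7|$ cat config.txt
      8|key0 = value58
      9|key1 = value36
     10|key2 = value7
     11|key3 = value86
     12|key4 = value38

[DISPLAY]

               ┃ Sokoban           ┃   
               ┠───────────────────┨   
               ┃███████            ┃   
               ┃█     █            ┃   
┏━━━━━━━━━━━━━━━━━━━━━┓            ┃   
┃ Terminal            ┃            ┃   
┠─────────────────────┨            ┃   
┃$ ls -la             ┃            ┃   
┃drwxr-xr-x  1 user gr┃0  0/2      ┃   
┃-rw-r--r--  1 user gr┃            ┃   
┃-rw-r--r--  1 user gr┃            ┃   
┃-rw-r--r--  1 user gr┃            ┃   
┃-rw-r--r--  1 user gr┃            ┃   
┃$ cat config.txt     ┃            ┃   
┃key0 = value58       ┃            ┃   
┃key1 = value36       ┃            ┃   
┃key2 = value7        ┃            ┃   
┃key3 = value86       ┃            ┃   
┃key4 = value38       ┃━━━━━━━━━━━━┛   
┃$ █                  ┃                
┗━━━━━━━━━━━━━━━━━━━━━┛                
                                       
                                       


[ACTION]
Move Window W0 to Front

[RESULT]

               ┃ Sokoban           ┃   
               ┠───────────────────┨   
               ┃███████            ┃   
               ┃█     █            ┃   
┏━━━━━━━━━━━━━━┃█ █□█ █            ┃   
┃ Terminal     ┃█◎█ █◎█            ┃   
┠──────────────┃█□@   █            ┃   
┃$ ls -la      ┃███████            ┃   
┃drwxr-xr-x  1 ┃Moves: 0  0/2      ┃   
┃-rw-r--r--  1 ┃                   ┃   
┃-rw-r--r--  1 ┃                   ┃   
┃-rw-r--r--  1 ┃                   ┃   
┃-rw-r--r--  1 ┃                   ┃   
┃$ cat config.t┃                   ┃   
┃key0 = value58┃                   ┃   
┃key1 = value36┃                   ┃   
┃key2 = value7 ┃                   ┃   
┃key3 = value86┃                   ┃   
┃key4 = value38┗━━━━━━━━━━━━━━━━━━━┛   
┃$ █                  ┃                
┗━━━━━━━━━━━━━━━━━━━━━┛                
                                       
                                       


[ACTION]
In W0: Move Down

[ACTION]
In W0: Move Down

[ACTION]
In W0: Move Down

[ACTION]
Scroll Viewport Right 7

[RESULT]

             ┃ Sokoban           ┃     
             ┠───────────────────┨     
             ┃███████            ┃     
             ┃█     █            ┃     
━━━━━━━━━━━━━┃█ █□█ █            ┃     
Terminal     ┃█◎█ █◎█            ┃     
─────────────┃█□@   █            ┃     
 ls -la      ┃███████            ┃     
rwxr-xr-x  1 ┃Moves: 0  0/2      ┃     
rw-r--r--  1 ┃                   ┃     
rw-r--r--  1 ┃                   ┃     
rw-r--r--  1 ┃                   ┃     
rw-r--r--  1 ┃                   ┃     
 cat config.t┃                   ┃     
ey0 = value58┃                   ┃     
ey1 = value36┃                   ┃     
ey2 = value7 ┃                   ┃     
ey3 = value86┃                   ┃     
ey4 = value38┗━━━━━━━━━━━━━━━━━━━┛     
 █                  ┃                  
━━━━━━━━━━━━━━━━━━━━┛                  
                                       
                                       


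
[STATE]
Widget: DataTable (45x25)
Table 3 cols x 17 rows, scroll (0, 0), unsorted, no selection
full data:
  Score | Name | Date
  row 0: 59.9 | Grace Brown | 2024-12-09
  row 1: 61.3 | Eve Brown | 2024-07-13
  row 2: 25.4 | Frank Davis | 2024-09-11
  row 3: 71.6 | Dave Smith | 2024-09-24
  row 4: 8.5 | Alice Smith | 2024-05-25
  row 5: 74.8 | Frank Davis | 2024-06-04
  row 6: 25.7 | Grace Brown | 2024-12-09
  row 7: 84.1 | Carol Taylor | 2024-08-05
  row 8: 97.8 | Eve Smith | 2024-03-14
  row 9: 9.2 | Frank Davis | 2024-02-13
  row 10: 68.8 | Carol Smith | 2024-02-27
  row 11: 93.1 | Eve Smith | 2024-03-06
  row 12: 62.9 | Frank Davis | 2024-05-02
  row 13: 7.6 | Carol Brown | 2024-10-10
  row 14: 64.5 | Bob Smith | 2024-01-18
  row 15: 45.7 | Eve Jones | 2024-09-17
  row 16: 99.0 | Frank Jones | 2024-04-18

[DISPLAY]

Score│Name        │Date                      
─────┼────────────┼──────────                
59.9 │Grace Brown │2024-12-09                
61.3 │Eve Brown   │2024-07-13                
25.4 │Frank Davis │2024-09-11                
71.6 │Dave Smith  │2024-09-24                
8.5  │Alice Smith │2024-05-25                
74.8 │Frank Davis │2024-06-04                
25.7 │Grace Brown │2024-12-09                
84.1 │Carol Taylor│2024-08-05                
97.8 │Eve Smith   │2024-03-14                
9.2  │Frank Davis │2024-02-13                
68.8 │Carol Smith │2024-02-27                
93.1 │Eve Smith   │2024-03-06                
62.9 │Frank Davis │2024-05-02                
7.6  │Carol Brown │2024-10-10                
64.5 │Bob Smith   │2024-01-18                
45.7 │Eve Jones   │2024-09-17                
99.0 │Frank Jones │2024-04-18                
                                             
                                             
                                             
                                             
                                             
                                             


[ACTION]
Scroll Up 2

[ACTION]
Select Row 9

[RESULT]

Score│Name        │Date                      
─────┼────────────┼──────────                
59.9 │Grace Brown │2024-12-09                
61.3 │Eve Brown   │2024-07-13                
25.4 │Frank Davis │2024-09-11                
71.6 │Dave Smith  │2024-09-24                
8.5  │Alice Smith │2024-05-25                
74.8 │Frank Davis │2024-06-04                
25.7 │Grace Brown │2024-12-09                
84.1 │Carol Taylor│2024-08-05                
97.8 │Eve Smith   │2024-03-14                
>.2  │Frank Davis │2024-02-13                
68.8 │Carol Smith │2024-02-27                
93.1 │Eve Smith   │2024-03-06                
62.9 │Frank Davis │2024-05-02                
7.6  │Carol Brown │2024-10-10                
64.5 │Bob Smith   │2024-01-18                
45.7 │Eve Jones   │2024-09-17                
99.0 │Frank Jones │2024-04-18                
                                             
                                             
                                             
                                             
                                             
                                             


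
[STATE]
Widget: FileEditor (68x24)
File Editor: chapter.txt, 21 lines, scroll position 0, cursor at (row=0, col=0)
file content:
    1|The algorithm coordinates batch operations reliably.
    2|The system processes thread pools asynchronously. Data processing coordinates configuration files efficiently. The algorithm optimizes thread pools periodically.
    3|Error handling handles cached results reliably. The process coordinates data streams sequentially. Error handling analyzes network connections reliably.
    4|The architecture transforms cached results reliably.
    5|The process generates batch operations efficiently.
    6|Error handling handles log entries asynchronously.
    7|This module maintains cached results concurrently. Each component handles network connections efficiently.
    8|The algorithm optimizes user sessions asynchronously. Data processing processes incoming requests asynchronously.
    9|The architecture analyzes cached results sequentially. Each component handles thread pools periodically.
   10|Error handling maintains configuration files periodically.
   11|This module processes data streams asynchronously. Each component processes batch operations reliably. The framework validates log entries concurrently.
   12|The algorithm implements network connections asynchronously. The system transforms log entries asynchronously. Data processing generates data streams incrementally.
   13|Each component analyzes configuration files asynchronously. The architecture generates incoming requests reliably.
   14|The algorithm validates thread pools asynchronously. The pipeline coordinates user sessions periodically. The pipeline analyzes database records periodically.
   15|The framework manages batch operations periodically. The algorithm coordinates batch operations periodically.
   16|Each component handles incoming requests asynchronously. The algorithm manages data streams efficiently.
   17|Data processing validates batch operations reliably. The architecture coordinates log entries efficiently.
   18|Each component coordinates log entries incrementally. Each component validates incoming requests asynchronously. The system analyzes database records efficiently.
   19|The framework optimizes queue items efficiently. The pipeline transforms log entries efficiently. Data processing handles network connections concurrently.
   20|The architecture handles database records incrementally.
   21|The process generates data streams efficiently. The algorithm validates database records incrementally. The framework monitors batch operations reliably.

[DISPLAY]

█he algorithm coordinates batch operations reliably.               ▲
The system processes thread pools asynchronously. Data processing c█
Error handling handles cached results reliably. The process coordin░
The architecture transforms cached results reliably.               ░
The process generates batch operations efficiently.                ░
Error handling handles log entries asynchronously.                 ░
This module maintains cached results concurrently. Each component h░
The algorithm optimizes user sessions asynchronously. Data processi░
The architecture analyzes cached results sequentially. Each compone░
Error handling maintains configuration files periodically.         ░
This module processes data streams asynchronously. Each component p░
The algorithm implements network connections asynchronously. The sy░
Each component analyzes configuration files asynchronously. The arc░
The algorithm validates thread pools asynchronously. The pipeline c░
The framework manages batch operations periodically. The algorithm ░
Each component handles incoming requests asynchronously. The algori░
Data processing validates batch operations reliably. The architectu░
Each component coordinates log entries incrementally. Each componen░
The framework optimizes queue items efficiently. The pipeline trans░
The architecture handles database records incrementally.           ░
The process generates data streams efficiently. The algorithm valid░
                                                                   ░
                                                                   ░
                                                                   ▼


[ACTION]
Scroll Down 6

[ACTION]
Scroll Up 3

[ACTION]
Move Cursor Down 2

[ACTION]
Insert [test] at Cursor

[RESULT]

The algorithm coordinates batch operations reliably.               ▲
The system processes thread pools asynchronously. Data processing c█
test█rror handling handles cached results reliably. The process coo░
The architecture transforms cached results reliably.               ░
The process generates batch operations efficiently.                ░
Error handling handles log entries asynchronously.                 ░
This module maintains cached results concurrently. Each component h░
The algorithm optimizes user sessions asynchronously. Data processi░
The architecture analyzes cached results sequentially. Each compone░
Error handling maintains configuration files periodically.         ░
This module processes data streams asynchronously. Each component p░
The algorithm implements network connections asynchronously. The sy░
Each component analyzes configuration files asynchronously. The arc░
The algorithm validates thread pools asynchronously. The pipeline c░
The framework manages batch operations periodically. The algorithm ░
Each component handles incoming requests asynchronously. The algori░
Data processing validates batch operations reliably. The architectu░
Each component coordinates log entries incrementally. Each componen░
The framework optimizes queue items efficiently. The pipeline trans░
The architecture handles database records incrementally.           ░
The process generates data streams efficiently. The algorithm valid░
                                                                   ░
                                                                   ░
                                                                   ▼


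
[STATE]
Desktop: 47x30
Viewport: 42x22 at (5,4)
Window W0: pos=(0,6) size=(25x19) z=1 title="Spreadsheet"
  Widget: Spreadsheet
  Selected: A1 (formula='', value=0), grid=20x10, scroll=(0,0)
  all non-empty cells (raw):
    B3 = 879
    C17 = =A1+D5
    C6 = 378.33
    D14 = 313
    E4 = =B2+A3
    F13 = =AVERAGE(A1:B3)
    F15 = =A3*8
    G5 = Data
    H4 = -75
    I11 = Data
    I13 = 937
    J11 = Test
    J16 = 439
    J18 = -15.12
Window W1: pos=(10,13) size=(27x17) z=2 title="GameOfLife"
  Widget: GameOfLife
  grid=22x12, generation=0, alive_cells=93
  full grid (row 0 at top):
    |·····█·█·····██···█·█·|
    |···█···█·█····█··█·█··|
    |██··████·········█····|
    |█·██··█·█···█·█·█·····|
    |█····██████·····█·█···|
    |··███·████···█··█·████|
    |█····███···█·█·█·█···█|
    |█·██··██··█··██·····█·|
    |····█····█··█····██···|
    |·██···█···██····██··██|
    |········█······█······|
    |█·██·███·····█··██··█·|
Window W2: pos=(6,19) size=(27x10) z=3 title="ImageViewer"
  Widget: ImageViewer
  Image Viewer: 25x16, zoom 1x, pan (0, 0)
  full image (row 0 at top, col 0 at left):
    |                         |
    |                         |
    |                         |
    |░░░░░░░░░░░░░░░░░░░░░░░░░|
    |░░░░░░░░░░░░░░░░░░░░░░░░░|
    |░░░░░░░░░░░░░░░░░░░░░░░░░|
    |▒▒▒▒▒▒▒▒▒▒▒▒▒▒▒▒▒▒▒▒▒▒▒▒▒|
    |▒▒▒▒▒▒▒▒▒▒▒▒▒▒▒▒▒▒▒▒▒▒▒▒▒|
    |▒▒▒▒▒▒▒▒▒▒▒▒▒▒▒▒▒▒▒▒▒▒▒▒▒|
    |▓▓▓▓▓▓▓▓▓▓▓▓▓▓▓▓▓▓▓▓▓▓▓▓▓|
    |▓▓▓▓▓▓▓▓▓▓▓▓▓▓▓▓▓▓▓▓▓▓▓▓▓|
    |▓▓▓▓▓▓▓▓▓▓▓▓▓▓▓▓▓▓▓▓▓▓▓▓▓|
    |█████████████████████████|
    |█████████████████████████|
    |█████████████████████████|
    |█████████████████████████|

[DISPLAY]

                                          
                                          
━━━━━━━━━━━━━━━━━━━┓                      
eadsheet           ┃                      
───────────────────┨                      
                   ┃                      
   A       B       ┃                      
-------------------┃                      
     [0]       0   ┃                      
     ┏━━━━━━━━━━━━━━━━━━━━━━━━━┓          
     ┃ GameOfLife              ┃          
     ┠─────────────────────────┨          
     ┃Gen: 0                   ┃          
     ┃·····█·█·····██···█·█·   ┃          
     ┃···█···█·█····█··█·█··   ┃          
 ┏━━━━━━━━━━━━━━━━━━━━━━━━━┓   ┃          
 ┃ ImageViewer             ┃   ┃          
 ┠─────────────────────────┨   ┃          
 ┃                         ┃   ┃          
 ┃                         ┃   ┃          
━┃                         ┃   ┃          
 ┃░░░░░░░░░░░░░░░░░░░░░░░░░┃   ┃          


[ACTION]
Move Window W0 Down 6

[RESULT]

                                          
                                          
                                          
                                          
                                          
                                          
                                          
━━━━━━━━━━━━━━━━━━━┓                      
eadsheet           ┃                      
─────┏━━━━━━━━━━━━━━━━━━━━━━━━━┓          
     ┃ GameOfLife              ┃          
   A ┠─────────────────────────┨          
-----┃Gen: 0                   ┃          
     ┃·····█·█·····██···█·█·   ┃          
     ┃···█···█·█····█··█·█··   ┃          
 ┏━━━━━━━━━━━━━━━━━━━━━━━━━┓   ┃          
 ┃ ImageViewer             ┃   ┃          
 ┠─────────────────────────┨   ┃          
 ┃                         ┃   ┃          
 ┃                         ┃   ┃          
 ┃                         ┃   ┃          
 ┃░░░░░░░░░░░░░░░░░░░░░░░░░┃   ┃          


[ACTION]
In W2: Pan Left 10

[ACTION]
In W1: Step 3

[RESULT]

                                          
                                          
                                          
                                          
                                          
                                          
                                          
━━━━━━━━━━━━━━━━━━━┓                      
eadsheet           ┃                      
─────┏━━━━━━━━━━━━━━━━━━━━━━━━━┓          
     ┃ GameOfLife              ┃          
   A ┠─────────────────────────┨          
-----┃Gen: 3                   ┃          
     ┃·······█·····█····██··   ┃          
     ┃·███████····█·█····█··   ┃          
 ┏━━━━━━━━━━━━━━━━━━━━━━━━━┓   ┃          
 ┃ ImageViewer             ┃   ┃          
 ┠─────────────────────────┨   ┃          
 ┃                         ┃   ┃          
 ┃                         ┃   ┃          
 ┃                         ┃   ┃          
 ┃░░░░░░░░░░░░░░░░░░░░░░░░░┃   ┃          


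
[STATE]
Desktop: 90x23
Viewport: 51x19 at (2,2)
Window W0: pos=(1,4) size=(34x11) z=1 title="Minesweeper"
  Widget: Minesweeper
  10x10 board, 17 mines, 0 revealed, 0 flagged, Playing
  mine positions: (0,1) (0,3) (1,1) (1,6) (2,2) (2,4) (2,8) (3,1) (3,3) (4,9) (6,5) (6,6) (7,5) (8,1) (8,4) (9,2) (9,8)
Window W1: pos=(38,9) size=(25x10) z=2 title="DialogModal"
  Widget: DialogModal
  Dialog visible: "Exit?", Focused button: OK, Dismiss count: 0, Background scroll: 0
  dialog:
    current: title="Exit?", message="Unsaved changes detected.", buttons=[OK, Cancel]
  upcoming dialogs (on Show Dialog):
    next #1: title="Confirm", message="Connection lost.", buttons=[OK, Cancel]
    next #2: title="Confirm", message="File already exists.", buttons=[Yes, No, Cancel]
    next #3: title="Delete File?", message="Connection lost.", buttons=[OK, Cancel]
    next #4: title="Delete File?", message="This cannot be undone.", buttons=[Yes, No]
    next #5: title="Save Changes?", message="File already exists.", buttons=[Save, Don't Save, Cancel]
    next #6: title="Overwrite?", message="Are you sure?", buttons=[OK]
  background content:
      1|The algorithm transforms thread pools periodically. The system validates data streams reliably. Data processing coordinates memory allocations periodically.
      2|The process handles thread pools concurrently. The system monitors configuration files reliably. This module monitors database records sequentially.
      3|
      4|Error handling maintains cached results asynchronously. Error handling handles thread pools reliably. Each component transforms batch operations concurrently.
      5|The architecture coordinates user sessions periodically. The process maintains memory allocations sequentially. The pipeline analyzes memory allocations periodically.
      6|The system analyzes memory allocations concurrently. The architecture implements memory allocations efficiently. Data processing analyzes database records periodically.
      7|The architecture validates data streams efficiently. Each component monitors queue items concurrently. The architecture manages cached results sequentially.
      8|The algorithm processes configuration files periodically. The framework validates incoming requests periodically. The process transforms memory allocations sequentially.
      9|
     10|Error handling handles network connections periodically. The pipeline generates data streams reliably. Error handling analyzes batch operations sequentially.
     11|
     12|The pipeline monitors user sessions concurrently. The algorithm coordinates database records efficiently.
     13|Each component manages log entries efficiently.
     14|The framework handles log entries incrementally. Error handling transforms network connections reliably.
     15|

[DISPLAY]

                                                   
                                                   
━━━━━━━━━━━━━━━━━━━━━━━━━━━━━━━━┓                  
 Minesweeper                    ┃                  
────────────────────────────────┨                  
■■■■■■■■■■                      ┃                  
■■■■■■■■■■                      ┃                  
■■■■■■■■■■                      ┃   ┏━━━━━━━━━━━━━━
■■■■■■■■■■                      ┃   ┃ DialogModal  
■■■■■■■■■■                      ┃   ┠──────────────
■■■■■■■■■■                      ┃   ┃Th┌───────────
■■■■■■■■■■                      ┃   ┃Th│      Exit?
━━━━━━━━━━━━━━━━━━━━━━━━━━━━━━━━┛   ┃  │Unsaved cha
                                    ┃Er│  [OK]  Can
                                    ┃Th└───────────
                                    ┃The system ana
                                    ┗━━━━━━━━━━━━━━
                                                   
                                                   


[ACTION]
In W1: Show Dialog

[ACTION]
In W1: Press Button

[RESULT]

                                                   
                                                   
━━━━━━━━━━━━━━━━━━━━━━━━━━━━━━━━┓                  
 Minesweeper                    ┃                  
────────────────────────────────┨                  
■■■■■■■■■■                      ┃                  
■■■■■■■■■■                      ┃                  
■■■■■■■■■■                      ┃   ┏━━━━━━━━━━━━━━
■■■■■■■■■■                      ┃   ┃ DialogModal  
■■■■■■■■■■                      ┃   ┠──────────────
■■■■■■■■■■                      ┃   ┃The algorithm 
■■■■■■■■■■                      ┃   ┃The process ha
━━━━━━━━━━━━━━━━━━━━━━━━━━━━━━━━┛   ┃              
                                    ┃Error handling
                                    ┃The architectu
                                    ┃The system ana
                                    ┗━━━━━━━━━━━━━━
                                                   
                                                   


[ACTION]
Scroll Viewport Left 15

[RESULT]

                                                   
                                                   
 ┏━━━━━━━━━━━━━━━━━━━━━━━━━━━━━━━━┓                
 ┃ Minesweeper                    ┃                
 ┠────────────────────────────────┨                
 ┃■■■■■■■■■■                      ┃                
 ┃■■■■■■■■■■                      ┃                
 ┃■■■■■■■■■■                      ┃   ┏━━━━━━━━━━━━
 ┃■■■■■■■■■■                      ┃   ┃ DialogModal
 ┃■■■■■■■■■■                      ┃   ┠────────────
 ┃■■■■■■■■■■                      ┃   ┃The algorith
 ┃■■■■■■■■■■                      ┃   ┃The process 
 ┗━━━━━━━━━━━━━━━━━━━━━━━━━━━━━━━━┛   ┃            
                                      ┃Error handli
                                      ┃The architec
                                      ┃The system a
                                      ┗━━━━━━━━━━━━
                                                   
                                                   
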